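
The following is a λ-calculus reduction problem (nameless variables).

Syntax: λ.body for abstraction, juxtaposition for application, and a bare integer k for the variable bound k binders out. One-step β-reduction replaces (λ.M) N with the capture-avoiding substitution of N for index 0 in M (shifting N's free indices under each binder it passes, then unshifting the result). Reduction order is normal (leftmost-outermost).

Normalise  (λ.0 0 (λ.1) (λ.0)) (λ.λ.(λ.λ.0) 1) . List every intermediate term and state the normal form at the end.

Answer: normal form = λ.0  (in 5 steps)

Derivation:
  start: (λ.0 0 (λ.1) (λ.0)) (λ.λ.(λ.λ.0) 1)
  [1] (λ.λ.(λ.λ.0) 1) (λ.λ.(λ.λ.0) 1) (λ.λ.λ.(λ.λ.0) 1) (λ.0)
  [2] (λ.(λ.λ.0) (λ.λ.(λ.λ.0) 1)) (λ.λ.λ.(λ.λ.0) 1) (λ.0)
  [3] (λ.λ.0) (λ.λ.(λ.λ.0) 1) (λ.0)
  [4] (λ.0) (λ.0)
  [5] λ.0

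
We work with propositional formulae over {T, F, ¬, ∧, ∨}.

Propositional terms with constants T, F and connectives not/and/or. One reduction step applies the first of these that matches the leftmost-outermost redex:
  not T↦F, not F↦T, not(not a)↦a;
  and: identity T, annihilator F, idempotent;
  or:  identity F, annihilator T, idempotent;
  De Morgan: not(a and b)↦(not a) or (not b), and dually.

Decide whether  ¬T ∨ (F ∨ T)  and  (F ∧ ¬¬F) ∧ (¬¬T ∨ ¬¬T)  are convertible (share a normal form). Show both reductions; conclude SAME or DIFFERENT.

Answer: DIFFERENT — A ⇓ T, B ⇓ F

Derivation:
Term A:
  start: ¬T ∨ (F ∨ T)
  step 1: F ∨ (F ∨ T)
  step 2: F ∨ T
  step 3: T

Term B:
  start: (F ∧ ¬¬F) ∧ (¬¬T ∨ ¬¬T)
  step 1: F ∧ (¬¬T ∨ ¬¬T)
  step 2: F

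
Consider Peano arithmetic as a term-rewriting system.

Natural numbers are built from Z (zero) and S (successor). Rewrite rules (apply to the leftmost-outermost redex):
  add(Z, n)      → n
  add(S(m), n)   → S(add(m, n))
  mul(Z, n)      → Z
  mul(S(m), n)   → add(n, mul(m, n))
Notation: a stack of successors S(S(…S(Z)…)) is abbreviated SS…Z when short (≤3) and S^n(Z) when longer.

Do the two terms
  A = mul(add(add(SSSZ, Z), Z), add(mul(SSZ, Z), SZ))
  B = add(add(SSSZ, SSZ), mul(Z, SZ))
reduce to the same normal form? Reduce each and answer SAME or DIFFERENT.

Answer: DIFFERENT — A ⇓ SSSZ, B ⇓ S^5(Z)

Derivation:
Term A:
  start: mul(add(add(SSSZ, Z), Z), add(mul(SSZ, Z), SZ))
  [1] mul(add(S(add(SSZ, Z)), Z), add(mul(SSZ, Z), SZ))
  [2] mul(S(add(add(SSZ, Z), Z)), add(mul(SSZ, Z), SZ))
  [3] add(add(mul(SSZ, Z), SZ), mul(add(add(SSZ, Z), Z), add(mul(SSZ, Z), SZ)))
  [4] add(add(add(Z, mul(SZ, Z)), SZ), mul(add(add(SSZ, Z), Z), add(mul(SSZ, Z), SZ)))
  [5] add(add(mul(SZ, Z), SZ), mul(add(add(SSZ, Z), Z), add(mul(SSZ, Z), SZ)))
  [6] add(add(add(Z, mul(Z, Z)), SZ), mul(add(add(SSZ, Z), Z), add(mul(SSZ, Z), SZ)))
  [7] add(add(mul(Z, Z), SZ), mul(add(add(SSZ, Z), Z), add(mul(SSZ, Z), SZ)))
  [8] add(add(Z, SZ), mul(add(add(SSZ, Z), Z), add(mul(SSZ, Z), SZ)))
  [9] add(SZ, mul(add(add(SSZ, Z), Z), add(mul(SSZ, Z), SZ)))
  [10] S(add(Z, mul(add(add(SSZ, Z), Z), add(mul(SSZ, Z), SZ))))
  [11] S(mul(add(add(SSZ, Z), Z), add(mul(SSZ, Z), SZ)))
  [12] S(mul(add(S(add(SZ, Z)), Z), add(mul(SSZ, Z), SZ)))
  [13] S(mul(S(add(add(SZ, Z), Z)), add(mul(SSZ, Z), SZ)))
  [14] S(add(add(mul(SSZ, Z), SZ), mul(add(add(SZ, Z), Z), add(mul(SSZ, Z), SZ))))
  [15] S(add(add(add(Z, mul(SZ, Z)), SZ), mul(add(add(SZ, Z), Z), add(mul(SSZ, Z), SZ))))
  [16] S(add(add(mul(SZ, Z), SZ), mul(add(add(SZ, Z), Z), add(mul(SSZ, Z), SZ))))
  [17] S(add(add(add(Z, mul(Z, Z)), SZ), mul(add(add(SZ, Z), Z), add(mul(SSZ, Z), SZ))))
  [18] S(add(add(mul(Z, Z), SZ), mul(add(add(SZ, Z), Z), add(mul(SSZ, Z), SZ))))
  [19] S(add(add(Z, SZ), mul(add(add(SZ, Z), Z), add(mul(SSZ, Z), SZ))))
  [20] S(add(SZ, mul(add(add(SZ, Z), Z), add(mul(SSZ, Z), SZ))))
  [21] S(S(add(Z, mul(add(add(SZ, Z), Z), add(mul(SSZ, Z), SZ)))))
  [22] S(S(mul(add(add(SZ, Z), Z), add(mul(SSZ, Z), SZ))))
  [23] S(S(mul(add(S(add(Z, Z)), Z), add(mul(SSZ, Z), SZ))))
  [24] S(S(mul(S(add(add(Z, Z), Z)), add(mul(SSZ, Z), SZ))))
  [25] S(S(add(add(mul(SSZ, Z), SZ), mul(add(add(Z, Z), Z), add(mul(SSZ, Z), SZ)))))
  [26] S(S(add(add(add(Z, mul(SZ, Z)), SZ), mul(add(add(Z, Z), Z), add(mul(SSZ, Z), SZ)))))
  [27] S(S(add(add(mul(SZ, Z), SZ), mul(add(add(Z, Z), Z), add(mul(SSZ, Z), SZ)))))
  [28] S(S(add(add(add(Z, mul(Z, Z)), SZ), mul(add(add(Z, Z), Z), add(mul(SSZ, Z), SZ)))))
  [29] S(S(add(add(mul(Z, Z), SZ), mul(add(add(Z, Z), Z), add(mul(SSZ, Z), SZ)))))
  [30] S(S(add(add(Z, SZ), mul(add(add(Z, Z), Z), add(mul(SSZ, Z), SZ)))))
  [31] S(S(add(SZ, mul(add(add(Z, Z), Z), add(mul(SSZ, Z), SZ)))))
  [32] S(S(S(add(Z, mul(add(add(Z, Z), Z), add(mul(SSZ, Z), SZ))))))
  [33] S(S(S(mul(add(add(Z, Z), Z), add(mul(SSZ, Z), SZ)))))
  [34] S(S(S(mul(add(Z, Z), add(mul(SSZ, Z), SZ)))))
  [35] S(S(S(mul(Z, add(mul(SSZ, Z), SZ)))))
  [36] SSSZ

Term B:
  start: add(add(SSSZ, SSZ), mul(Z, SZ))
  [1] add(S(add(SSZ, SSZ)), mul(Z, SZ))
  [2] S(add(add(SSZ, SSZ), mul(Z, SZ)))
  [3] S(add(S(add(SZ, SSZ)), mul(Z, SZ)))
  [4] S(S(add(add(SZ, SSZ), mul(Z, SZ))))
  [5] S(S(add(S(add(Z, SSZ)), mul(Z, SZ))))
  [6] S(S(S(add(add(Z, SSZ), mul(Z, SZ)))))
  [7] S(S(S(add(SSZ, mul(Z, SZ)))))
  [8] S(S(S(S(add(SZ, mul(Z, SZ))))))
  [9] S(S(S(S(S(add(Z, mul(Z, SZ)))))))
  [10] S(S(S(S(S(mul(Z, SZ))))))
  [11] S^5(Z)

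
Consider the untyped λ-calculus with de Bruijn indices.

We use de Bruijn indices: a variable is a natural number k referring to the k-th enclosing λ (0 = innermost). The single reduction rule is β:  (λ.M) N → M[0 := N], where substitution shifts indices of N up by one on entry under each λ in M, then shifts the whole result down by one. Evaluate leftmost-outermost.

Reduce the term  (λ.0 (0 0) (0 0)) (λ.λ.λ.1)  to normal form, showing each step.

Answer: normal form = λ.λ.λ.1  (in 4 steps)

Working:
  start: (λ.0 (0 0) (0 0)) (λ.λ.λ.1)
  →1  (λ.λ.λ.1) ((λ.λ.λ.1) (λ.λ.λ.1)) ((λ.λ.λ.1) (λ.λ.λ.1))
  →2  (λ.λ.1) ((λ.λ.λ.1) (λ.λ.λ.1))
  →3  λ.(λ.λ.λ.1) (λ.λ.λ.1)
  →4  λ.λ.λ.1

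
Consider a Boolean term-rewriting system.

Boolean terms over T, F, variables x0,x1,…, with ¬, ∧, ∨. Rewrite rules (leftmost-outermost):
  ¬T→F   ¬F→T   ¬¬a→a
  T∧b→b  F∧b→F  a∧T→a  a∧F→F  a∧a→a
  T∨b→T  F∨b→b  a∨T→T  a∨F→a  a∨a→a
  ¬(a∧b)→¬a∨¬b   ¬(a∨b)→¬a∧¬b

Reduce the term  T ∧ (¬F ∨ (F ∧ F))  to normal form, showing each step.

Answer: normal form = T  (in 3 steps)

Working:
  start: T ∧ (¬F ∨ (F ∧ F))
  [1] ¬F ∨ (F ∧ F)
  [2] T ∨ (F ∧ F)
  [3] T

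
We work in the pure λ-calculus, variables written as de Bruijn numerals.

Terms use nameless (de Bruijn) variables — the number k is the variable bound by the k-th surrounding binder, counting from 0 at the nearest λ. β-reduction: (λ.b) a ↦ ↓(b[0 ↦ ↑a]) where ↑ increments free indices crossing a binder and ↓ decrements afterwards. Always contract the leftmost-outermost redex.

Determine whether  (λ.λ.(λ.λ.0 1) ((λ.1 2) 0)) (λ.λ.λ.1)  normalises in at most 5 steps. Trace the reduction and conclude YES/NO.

Answer: YES — reaches normal form λ.λ.0 (1 (λ.λ.λ.1)) in 3 ≤ 5 steps

Working:
  start: (λ.λ.(λ.λ.0 1) ((λ.1 2) 0)) (λ.λ.λ.1)
  [1] λ.(λ.λ.0 1) ((λ.1 (λ.λ.λ.1)) 0)
  [2] λ.λ.0 ((λ.2 (λ.λ.λ.1)) 1)
  [3] λ.λ.0 (1 (λ.λ.λ.1))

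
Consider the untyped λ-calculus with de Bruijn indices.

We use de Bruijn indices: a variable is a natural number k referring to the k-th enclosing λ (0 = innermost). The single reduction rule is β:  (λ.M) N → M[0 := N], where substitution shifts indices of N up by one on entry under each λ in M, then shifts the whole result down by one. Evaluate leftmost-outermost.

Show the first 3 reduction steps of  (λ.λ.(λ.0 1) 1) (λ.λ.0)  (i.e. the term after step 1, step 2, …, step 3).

Answer: after 3 steps: λ.λ.0

Reduction:
  start: (λ.λ.(λ.0 1) 1) (λ.λ.0)
  [1] λ.(λ.0 1) (λ.λ.0)
  [2] λ.(λ.λ.0) 0
  [3] λ.λ.0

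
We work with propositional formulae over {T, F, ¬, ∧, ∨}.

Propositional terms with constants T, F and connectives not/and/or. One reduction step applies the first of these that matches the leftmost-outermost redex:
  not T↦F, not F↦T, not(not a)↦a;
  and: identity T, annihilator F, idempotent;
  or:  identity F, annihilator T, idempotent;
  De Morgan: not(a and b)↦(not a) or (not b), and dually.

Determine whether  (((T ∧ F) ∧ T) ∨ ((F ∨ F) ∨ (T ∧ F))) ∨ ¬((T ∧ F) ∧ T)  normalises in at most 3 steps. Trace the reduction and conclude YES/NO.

Answer: NO — after 3 steps the term is ((F ∨ F) ∨ (T ∧ F)) ∨ ¬((T ∧ F) ∧ T), not yet normal

Working:
  start: (((T ∧ F) ∧ T) ∨ ((F ∨ F) ∨ (T ∧ F))) ∨ ¬((T ∧ F) ∧ T)
  [1] ((T ∧ F) ∨ ((F ∨ F) ∨ (T ∧ F))) ∨ ¬((T ∧ F) ∧ T)
  [2] (F ∨ ((F ∨ F) ∨ (T ∧ F))) ∨ ¬((T ∧ F) ∧ T)
  [3] ((F ∨ F) ∨ (T ∧ F)) ∨ ¬((T ∧ F) ∧ T)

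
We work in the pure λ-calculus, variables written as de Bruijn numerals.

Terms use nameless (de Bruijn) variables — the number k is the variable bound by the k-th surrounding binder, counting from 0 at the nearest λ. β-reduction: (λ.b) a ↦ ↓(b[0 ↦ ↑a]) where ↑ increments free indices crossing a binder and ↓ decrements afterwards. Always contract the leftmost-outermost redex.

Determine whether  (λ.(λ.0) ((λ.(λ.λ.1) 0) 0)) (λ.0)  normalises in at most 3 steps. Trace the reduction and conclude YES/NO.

Answer: NO — after 3 steps the term is (λ.λ.1) (λ.0), not yet normal

Working:
  start: (λ.(λ.0) ((λ.(λ.λ.1) 0) 0)) (λ.0)
  [1] (λ.0) ((λ.(λ.λ.1) 0) (λ.0))
  [2] (λ.(λ.λ.1) 0) (λ.0)
  [3] (λ.λ.1) (λ.0)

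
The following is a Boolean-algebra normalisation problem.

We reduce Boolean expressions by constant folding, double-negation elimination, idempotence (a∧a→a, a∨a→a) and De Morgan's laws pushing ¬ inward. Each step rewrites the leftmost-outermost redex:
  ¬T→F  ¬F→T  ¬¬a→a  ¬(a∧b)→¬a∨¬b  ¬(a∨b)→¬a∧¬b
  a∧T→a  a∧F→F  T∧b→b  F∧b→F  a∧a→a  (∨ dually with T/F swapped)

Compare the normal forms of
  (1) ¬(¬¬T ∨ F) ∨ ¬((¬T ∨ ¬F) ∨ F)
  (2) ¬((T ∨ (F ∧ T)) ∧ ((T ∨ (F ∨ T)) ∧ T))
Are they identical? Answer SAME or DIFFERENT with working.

Term A:
  start: ¬(¬¬T ∨ F) ∨ ¬((¬T ∨ ¬F) ∨ F)
  →1  (¬¬¬T ∧ ¬F) ∨ ¬((¬T ∨ ¬F) ∨ F)
  →2  (¬T ∧ ¬F) ∨ ¬((¬T ∨ ¬F) ∨ F)
  →3  (F ∧ ¬F) ∨ ¬((¬T ∨ ¬F) ∨ F)
  →4  F ∨ ¬((¬T ∨ ¬F) ∨ F)
  →5  ¬((¬T ∨ ¬F) ∨ F)
  →6  ¬(¬T ∨ ¬F) ∧ ¬F
  →7  (¬¬T ∧ ¬¬F) ∧ ¬F
  →8  (T ∧ ¬¬F) ∧ ¬F
  →9  ¬¬F ∧ ¬F
  →10  F ∧ ¬F
  →11  F

Term B:
  start: ¬((T ∨ (F ∧ T)) ∧ ((T ∨ (F ∨ T)) ∧ T))
  →1  ¬(T ∨ (F ∧ T)) ∨ ¬((T ∨ (F ∨ T)) ∧ T)
  →2  (¬T ∧ ¬(F ∧ T)) ∨ ¬((T ∨ (F ∨ T)) ∧ T)
  →3  (F ∧ ¬(F ∧ T)) ∨ ¬((T ∨ (F ∨ T)) ∧ T)
  →4  F ∨ ¬((T ∨ (F ∨ T)) ∧ T)
  →5  ¬((T ∨ (F ∨ T)) ∧ T)
  →6  ¬(T ∨ (F ∨ T)) ∨ ¬T
  →7  (¬T ∧ ¬(F ∨ T)) ∨ ¬T
  →8  (F ∧ ¬(F ∨ T)) ∨ ¬T
  →9  F ∨ ¬T
  →10  ¬T
  →11  F

Answer: SAME — A ⇓ F, B ⇓ F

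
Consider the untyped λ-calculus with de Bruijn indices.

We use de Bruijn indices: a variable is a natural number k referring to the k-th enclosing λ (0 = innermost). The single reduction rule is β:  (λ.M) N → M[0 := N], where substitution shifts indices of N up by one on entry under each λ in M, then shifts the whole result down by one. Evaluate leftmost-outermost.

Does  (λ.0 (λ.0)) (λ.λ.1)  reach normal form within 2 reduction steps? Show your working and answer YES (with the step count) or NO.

Answer: YES — reaches normal form λ.λ.0 in 2 ≤ 2 steps

Working:
  start: (λ.0 (λ.0)) (λ.λ.1)
  step 1: (λ.λ.1) (λ.0)
  step 2: λ.λ.0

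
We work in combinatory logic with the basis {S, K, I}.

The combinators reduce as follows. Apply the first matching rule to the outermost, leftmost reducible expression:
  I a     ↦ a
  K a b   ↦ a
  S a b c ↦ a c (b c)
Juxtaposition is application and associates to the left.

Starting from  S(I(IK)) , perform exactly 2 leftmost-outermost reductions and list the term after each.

  start: S(I(IK))
  →1  S(IK)
  →2  SK

Answer: after 2 steps: SK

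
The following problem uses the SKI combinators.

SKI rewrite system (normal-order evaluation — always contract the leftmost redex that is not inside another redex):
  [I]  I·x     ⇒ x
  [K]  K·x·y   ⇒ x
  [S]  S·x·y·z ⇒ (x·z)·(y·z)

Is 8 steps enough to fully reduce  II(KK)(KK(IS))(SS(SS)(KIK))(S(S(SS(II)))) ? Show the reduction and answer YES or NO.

  start: II(KK)(KK(IS))(SS(SS)(KIK))(S(S(SS(II))))
  step 1: I(KK)(KK(IS))(SS(SS)(KIK))(S(S(SS(II))))
  step 2: KK(KK(IS))(SS(SS)(KIK))(S(S(SS(II))))
  step 3: K(SS(SS)(KIK))(S(S(SS(II))))
  step 4: SS(SS)(KIK)
  step 5: S(KIK)(SS(KIK))
  step 6: SI(SS(KIK))
  step 7: SI(SSI)

Answer: YES — reaches normal form SI(SSI) in 7 ≤ 8 steps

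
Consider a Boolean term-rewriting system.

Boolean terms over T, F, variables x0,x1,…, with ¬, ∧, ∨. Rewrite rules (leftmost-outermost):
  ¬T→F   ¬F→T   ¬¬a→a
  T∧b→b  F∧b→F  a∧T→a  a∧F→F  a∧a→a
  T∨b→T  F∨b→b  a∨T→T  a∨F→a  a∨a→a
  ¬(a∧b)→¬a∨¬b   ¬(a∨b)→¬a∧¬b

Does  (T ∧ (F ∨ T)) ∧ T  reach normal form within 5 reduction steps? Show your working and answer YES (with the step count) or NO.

  start: (T ∧ (F ∨ T)) ∧ T
  step 1: T ∧ (F ∨ T)
  step 2: F ∨ T
  step 3: T

Answer: YES — reaches normal form T in 3 ≤ 5 steps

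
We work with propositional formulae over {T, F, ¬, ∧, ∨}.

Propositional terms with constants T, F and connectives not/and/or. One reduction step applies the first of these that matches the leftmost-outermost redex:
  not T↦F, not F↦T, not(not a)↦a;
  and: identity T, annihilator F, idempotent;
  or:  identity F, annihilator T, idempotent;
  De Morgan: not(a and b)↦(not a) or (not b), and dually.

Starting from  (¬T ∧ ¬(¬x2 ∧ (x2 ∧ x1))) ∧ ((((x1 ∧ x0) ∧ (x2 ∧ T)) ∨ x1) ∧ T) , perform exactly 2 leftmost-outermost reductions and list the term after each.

Answer: after 2 steps: F ∧ ((((x1 ∧ x0) ∧ (x2 ∧ T)) ∨ x1) ∧ T)

Derivation:
  start: (¬T ∧ ¬(¬x2 ∧ (x2 ∧ x1))) ∧ ((((x1 ∧ x0) ∧ (x2 ∧ T)) ∨ x1) ∧ T)
  step 1: (F ∧ ¬(¬x2 ∧ (x2 ∧ x1))) ∧ ((((x1 ∧ x0) ∧ (x2 ∧ T)) ∨ x1) ∧ T)
  step 2: F ∧ ((((x1 ∧ x0) ∧ (x2 ∧ T)) ∨ x1) ∧ T)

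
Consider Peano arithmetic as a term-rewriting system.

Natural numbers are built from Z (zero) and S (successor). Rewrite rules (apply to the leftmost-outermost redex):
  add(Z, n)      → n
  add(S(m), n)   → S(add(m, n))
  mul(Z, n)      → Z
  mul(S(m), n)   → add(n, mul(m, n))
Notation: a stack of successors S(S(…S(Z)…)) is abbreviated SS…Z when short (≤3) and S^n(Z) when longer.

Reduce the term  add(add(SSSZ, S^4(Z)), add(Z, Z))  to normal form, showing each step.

Answer: normal form = S^7(Z)  (in 13 steps)

Working:
  start: add(add(SSSZ, S^4(Z)), add(Z, Z))
  step 1: add(S(add(SSZ, S^4(Z))), add(Z, Z))
  step 2: S(add(add(SSZ, S^4(Z)), add(Z, Z)))
  step 3: S(add(S(add(SZ, S^4(Z))), add(Z, Z)))
  step 4: S(S(add(add(SZ, S^4(Z)), add(Z, Z))))
  step 5: S(S(add(S(add(Z, S^4(Z))), add(Z, Z))))
  step 6: S(S(S(add(add(Z, S^4(Z)), add(Z, Z)))))
  step 7: S(S(S(add(S^4(Z), add(Z, Z)))))
  step 8: S(S(S(S(add(SSSZ, add(Z, Z))))))
  step 9: S(S(S(S(S(add(SSZ, add(Z, Z)))))))
  step 10: S(S(S(S(S(S(add(SZ, add(Z, Z))))))))
  step 11: S(S(S(S(S(S(S(add(Z, add(Z, Z)))))))))
  step 12: S(S(S(S(S(S(S(add(Z, Z))))))))
  step 13: S^7(Z)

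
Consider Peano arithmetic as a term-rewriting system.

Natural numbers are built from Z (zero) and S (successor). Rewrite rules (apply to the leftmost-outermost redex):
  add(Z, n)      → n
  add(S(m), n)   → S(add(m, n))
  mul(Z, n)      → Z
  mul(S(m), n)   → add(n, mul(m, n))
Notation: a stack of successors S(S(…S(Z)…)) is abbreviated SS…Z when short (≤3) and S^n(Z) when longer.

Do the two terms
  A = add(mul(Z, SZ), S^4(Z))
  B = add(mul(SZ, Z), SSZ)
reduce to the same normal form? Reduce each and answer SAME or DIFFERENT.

Answer: DIFFERENT — A ⇓ S^4(Z), B ⇓ SSZ

Working:
Term A:
  start: add(mul(Z, SZ), S^4(Z))
  step 1: add(Z, S^4(Z))
  step 2: S^4(Z)

Term B:
  start: add(mul(SZ, Z), SSZ)
  step 1: add(add(Z, mul(Z, Z)), SSZ)
  step 2: add(mul(Z, Z), SSZ)
  step 3: add(Z, SSZ)
  step 4: SSZ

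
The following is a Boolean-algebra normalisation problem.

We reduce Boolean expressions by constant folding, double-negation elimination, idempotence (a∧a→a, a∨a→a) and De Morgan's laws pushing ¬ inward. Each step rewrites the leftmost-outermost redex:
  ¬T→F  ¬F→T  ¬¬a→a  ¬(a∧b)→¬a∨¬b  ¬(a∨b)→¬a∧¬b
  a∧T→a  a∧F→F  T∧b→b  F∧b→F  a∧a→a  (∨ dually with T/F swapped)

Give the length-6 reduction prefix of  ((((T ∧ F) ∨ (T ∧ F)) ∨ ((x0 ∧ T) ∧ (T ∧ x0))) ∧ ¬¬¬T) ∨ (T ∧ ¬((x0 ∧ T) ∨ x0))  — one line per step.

Answer: after 6 steps: (x0 ∧ ¬¬¬T) ∨ (T ∧ ¬((x0 ∧ T) ∨ x0))

Derivation:
  start: ((((T ∧ F) ∨ (T ∧ F)) ∨ ((x0 ∧ T) ∧ (T ∧ x0))) ∧ ¬¬¬T) ∨ (T ∧ ¬((x0 ∧ T) ∨ x0))
  [1] (((T ∧ F) ∨ ((x0 ∧ T) ∧ (T ∧ x0))) ∧ ¬¬¬T) ∨ (T ∧ ¬((x0 ∧ T) ∨ x0))
  [2] ((F ∨ ((x0 ∧ T) ∧ (T ∧ x0))) ∧ ¬¬¬T) ∨ (T ∧ ¬((x0 ∧ T) ∨ x0))
  [3] (((x0 ∧ T) ∧ (T ∧ x0)) ∧ ¬¬¬T) ∨ (T ∧ ¬((x0 ∧ T) ∨ x0))
  [4] ((x0 ∧ (T ∧ x0)) ∧ ¬¬¬T) ∨ (T ∧ ¬((x0 ∧ T) ∨ x0))
  [5] ((x0 ∧ x0) ∧ ¬¬¬T) ∨ (T ∧ ¬((x0 ∧ T) ∨ x0))
  [6] (x0 ∧ ¬¬¬T) ∨ (T ∧ ¬((x0 ∧ T) ∨ x0))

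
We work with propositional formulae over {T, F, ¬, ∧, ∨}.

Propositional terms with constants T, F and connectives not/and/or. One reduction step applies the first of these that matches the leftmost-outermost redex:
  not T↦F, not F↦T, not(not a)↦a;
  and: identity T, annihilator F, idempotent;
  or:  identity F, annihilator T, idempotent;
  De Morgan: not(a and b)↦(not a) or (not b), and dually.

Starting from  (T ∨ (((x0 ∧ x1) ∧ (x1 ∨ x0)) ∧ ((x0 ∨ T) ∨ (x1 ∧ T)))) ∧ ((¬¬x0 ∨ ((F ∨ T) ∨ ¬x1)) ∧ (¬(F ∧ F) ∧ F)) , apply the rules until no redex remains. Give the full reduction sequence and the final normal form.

  start: (T ∨ (((x0 ∧ x1) ∧ (x1 ∨ x0)) ∧ ((x0 ∨ T) ∨ (x1 ∧ T)))) ∧ ((¬¬x0 ∨ ((F ∨ T) ∨ ¬x1)) ∧ (¬(F ∧ F) ∧ F))
  [1] T ∧ ((¬¬x0 ∨ ((F ∨ T) ∨ ¬x1)) ∧ (¬(F ∧ F) ∧ F))
  [2] (¬¬x0 ∨ ((F ∨ T) ∨ ¬x1)) ∧ (¬(F ∧ F) ∧ F)
  [3] (x0 ∨ ((F ∨ T) ∨ ¬x1)) ∧ (¬(F ∧ F) ∧ F)
  [4] (x0 ∨ (T ∨ ¬x1)) ∧ (¬(F ∧ F) ∧ F)
  [5] (x0 ∨ T) ∧ (¬(F ∧ F) ∧ F)
  [6] T ∧ (¬(F ∧ F) ∧ F)
  [7] ¬(F ∧ F) ∧ F
  [8] F

Answer: normal form = F  (in 8 steps)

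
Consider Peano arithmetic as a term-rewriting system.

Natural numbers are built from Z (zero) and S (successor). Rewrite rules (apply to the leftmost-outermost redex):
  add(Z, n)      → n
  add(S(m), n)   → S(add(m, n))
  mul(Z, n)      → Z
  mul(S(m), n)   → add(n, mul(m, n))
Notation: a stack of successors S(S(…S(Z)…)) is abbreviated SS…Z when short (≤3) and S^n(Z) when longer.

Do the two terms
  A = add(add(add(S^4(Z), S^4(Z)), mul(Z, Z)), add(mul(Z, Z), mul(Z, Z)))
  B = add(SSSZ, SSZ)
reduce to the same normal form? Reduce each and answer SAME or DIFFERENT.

Answer: DIFFERENT — A ⇓ S^8(Z), B ⇓ S^5(Z)

Working:
Term A:
  start: add(add(add(S^4(Z), S^4(Z)), mul(Z, Z)), add(mul(Z, Z), mul(Z, Z)))
  [1] add(add(S(add(SSSZ, S^4(Z))), mul(Z, Z)), add(mul(Z, Z), mul(Z, Z)))
  [2] add(S(add(add(SSSZ, S^4(Z)), mul(Z, Z))), add(mul(Z, Z), mul(Z, Z)))
  [3] S(add(add(add(SSSZ, S^4(Z)), mul(Z, Z)), add(mul(Z, Z), mul(Z, Z))))
  [4] S(add(add(S(add(SSZ, S^4(Z))), mul(Z, Z)), add(mul(Z, Z), mul(Z, Z))))
  [5] S(add(S(add(add(SSZ, S^4(Z)), mul(Z, Z))), add(mul(Z, Z), mul(Z, Z))))
  [6] S(S(add(add(add(SSZ, S^4(Z)), mul(Z, Z)), add(mul(Z, Z), mul(Z, Z)))))
  [7] S(S(add(add(S(add(SZ, S^4(Z))), mul(Z, Z)), add(mul(Z, Z), mul(Z, Z)))))
  [8] S(S(add(S(add(add(SZ, S^4(Z)), mul(Z, Z))), add(mul(Z, Z), mul(Z, Z)))))
  [9] S(S(S(add(add(add(SZ, S^4(Z)), mul(Z, Z)), add(mul(Z, Z), mul(Z, Z))))))
  [10] S(S(S(add(add(S(add(Z, S^4(Z))), mul(Z, Z)), add(mul(Z, Z), mul(Z, Z))))))
  [11] S(S(S(add(S(add(add(Z, S^4(Z)), mul(Z, Z))), add(mul(Z, Z), mul(Z, Z))))))
  [12] S(S(S(S(add(add(add(Z, S^4(Z)), mul(Z, Z)), add(mul(Z, Z), mul(Z, Z)))))))
  [13] S(S(S(S(add(add(S^4(Z), mul(Z, Z)), add(mul(Z, Z), mul(Z, Z)))))))
  [14] S(S(S(S(add(S(add(SSSZ, mul(Z, Z))), add(mul(Z, Z), mul(Z, Z)))))))
  [15] S(S(S(S(S(add(add(SSSZ, mul(Z, Z)), add(mul(Z, Z), mul(Z, Z))))))))
  [16] S(S(S(S(S(add(S(add(SSZ, mul(Z, Z))), add(mul(Z, Z), mul(Z, Z))))))))
  [17] S(S(S(S(S(S(add(add(SSZ, mul(Z, Z)), add(mul(Z, Z), mul(Z, Z)))))))))
  [18] S(S(S(S(S(S(add(S(add(SZ, mul(Z, Z))), add(mul(Z, Z), mul(Z, Z)))))))))
  [19] S(S(S(S(S(S(S(add(add(SZ, mul(Z, Z)), add(mul(Z, Z), mul(Z, Z))))))))))
  [20] S(S(S(S(S(S(S(add(S(add(Z, mul(Z, Z))), add(mul(Z, Z), mul(Z, Z))))))))))
  [21] S(S(S(S(S(S(S(S(add(add(Z, mul(Z, Z)), add(mul(Z, Z), mul(Z, Z)))))))))))
  [22] S(S(S(S(S(S(S(S(add(mul(Z, Z), add(mul(Z, Z), mul(Z, Z)))))))))))
  [23] S(S(S(S(S(S(S(S(add(Z, add(mul(Z, Z), mul(Z, Z)))))))))))
  [24] S(S(S(S(S(S(S(S(add(mul(Z, Z), mul(Z, Z))))))))))
  [25] S(S(S(S(S(S(S(S(add(Z, mul(Z, Z))))))))))
  [26] S(S(S(S(S(S(S(S(mul(Z, Z)))))))))
  [27] S^8(Z)

Term B:
  start: add(SSSZ, SSZ)
  [1] S(add(SSZ, SSZ))
  [2] S(S(add(SZ, SSZ)))
  [3] S(S(S(add(Z, SSZ))))
  [4] S^5(Z)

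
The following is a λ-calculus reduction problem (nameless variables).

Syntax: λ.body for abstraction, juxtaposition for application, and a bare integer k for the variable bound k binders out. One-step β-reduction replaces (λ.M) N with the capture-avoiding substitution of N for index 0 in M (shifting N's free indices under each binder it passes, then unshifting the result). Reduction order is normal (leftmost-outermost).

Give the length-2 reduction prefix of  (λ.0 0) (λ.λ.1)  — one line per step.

  start: (λ.0 0) (λ.λ.1)
  [1] (λ.λ.1) (λ.λ.1)
  [2] λ.λ.λ.1

Answer: after 2 steps: λ.λ.λ.1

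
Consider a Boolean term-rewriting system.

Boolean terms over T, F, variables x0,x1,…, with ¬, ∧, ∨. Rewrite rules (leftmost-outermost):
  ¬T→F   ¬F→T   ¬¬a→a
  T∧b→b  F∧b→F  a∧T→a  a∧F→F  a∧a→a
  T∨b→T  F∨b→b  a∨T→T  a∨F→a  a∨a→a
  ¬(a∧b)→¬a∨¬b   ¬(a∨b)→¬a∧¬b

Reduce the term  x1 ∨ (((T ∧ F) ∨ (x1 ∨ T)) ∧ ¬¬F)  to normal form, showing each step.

  start: x1 ∨ (((T ∧ F) ∨ (x1 ∨ T)) ∧ ¬¬F)
  →1  x1 ∨ ((F ∨ (x1 ∨ T)) ∧ ¬¬F)
  →2  x1 ∨ ((x1 ∨ T) ∧ ¬¬F)
  →3  x1 ∨ (T ∧ ¬¬F)
  →4  x1 ∨ ¬¬F
  →5  x1 ∨ F
  →6  x1

Answer: normal form = x1  (in 6 steps)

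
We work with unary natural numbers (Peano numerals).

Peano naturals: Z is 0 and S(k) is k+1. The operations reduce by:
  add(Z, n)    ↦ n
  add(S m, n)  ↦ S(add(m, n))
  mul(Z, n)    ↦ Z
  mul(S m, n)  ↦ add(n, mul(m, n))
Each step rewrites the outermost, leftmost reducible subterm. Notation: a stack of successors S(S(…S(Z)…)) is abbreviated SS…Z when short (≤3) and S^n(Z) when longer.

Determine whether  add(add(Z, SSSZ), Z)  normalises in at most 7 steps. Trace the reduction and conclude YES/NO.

Answer: YES — reaches normal form SSSZ in 5 ≤ 7 steps

Working:
  start: add(add(Z, SSSZ), Z)
  step 1: add(SSSZ, Z)
  step 2: S(add(SSZ, Z))
  step 3: S(S(add(SZ, Z)))
  step 4: S(S(S(add(Z, Z))))
  step 5: SSSZ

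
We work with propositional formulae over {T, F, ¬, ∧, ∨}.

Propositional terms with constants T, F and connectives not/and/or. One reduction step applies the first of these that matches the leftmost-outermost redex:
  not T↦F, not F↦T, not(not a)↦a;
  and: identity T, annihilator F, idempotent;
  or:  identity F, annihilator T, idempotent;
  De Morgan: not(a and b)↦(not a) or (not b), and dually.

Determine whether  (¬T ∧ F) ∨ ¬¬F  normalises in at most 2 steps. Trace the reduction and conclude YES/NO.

  start: (¬T ∧ F) ∨ ¬¬F
  [1] F ∨ ¬¬F
  [2] ¬¬F

Answer: NO — after 2 steps the term is ¬¬F, not yet normal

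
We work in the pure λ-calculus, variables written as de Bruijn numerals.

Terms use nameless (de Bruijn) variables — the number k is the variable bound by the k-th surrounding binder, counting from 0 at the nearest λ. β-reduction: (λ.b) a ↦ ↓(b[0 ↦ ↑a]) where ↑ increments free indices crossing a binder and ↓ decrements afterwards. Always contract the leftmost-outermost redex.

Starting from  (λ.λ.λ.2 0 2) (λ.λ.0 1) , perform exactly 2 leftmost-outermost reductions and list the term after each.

  start: (λ.λ.λ.2 0 2) (λ.λ.0 1)
  →1  λ.λ.(λ.λ.0 1) 0 (λ.λ.0 1)
  →2  λ.λ.(λ.0 1) (λ.λ.0 1)

Answer: after 2 steps: λ.λ.(λ.0 1) (λ.λ.0 1)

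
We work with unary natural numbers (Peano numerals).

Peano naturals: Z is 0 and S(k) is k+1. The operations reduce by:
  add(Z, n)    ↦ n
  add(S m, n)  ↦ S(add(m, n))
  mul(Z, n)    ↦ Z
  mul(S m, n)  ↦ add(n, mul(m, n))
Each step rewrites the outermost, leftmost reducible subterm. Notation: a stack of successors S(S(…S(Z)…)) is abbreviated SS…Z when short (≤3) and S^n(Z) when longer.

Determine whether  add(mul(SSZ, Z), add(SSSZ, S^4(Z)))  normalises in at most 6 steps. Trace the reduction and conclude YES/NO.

  start: add(mul(SSZ, Z), add(SSSZ, S^4(Z)))
  [1] add(add(Z, mul(SZ, Z)), add(SSSZ, S^4(Z)))
  [2] add(mul(SZ, Z), add(SSSZ, S^4(Z)))
  [3] add(add(Z, mul(Z, Z)), add(SSSZ, S^4(Z)))
  [4] add(mul(Z, Z), add(SSSZ, S^4(Z)))
  [5] add(Z, add(SSSZ, S^4(Z)))
  [6] add(SSSZ, S^4(Z))

Answer: NO — after 6 steps the term is add(SSSZ, S^4(Z)), not yet normal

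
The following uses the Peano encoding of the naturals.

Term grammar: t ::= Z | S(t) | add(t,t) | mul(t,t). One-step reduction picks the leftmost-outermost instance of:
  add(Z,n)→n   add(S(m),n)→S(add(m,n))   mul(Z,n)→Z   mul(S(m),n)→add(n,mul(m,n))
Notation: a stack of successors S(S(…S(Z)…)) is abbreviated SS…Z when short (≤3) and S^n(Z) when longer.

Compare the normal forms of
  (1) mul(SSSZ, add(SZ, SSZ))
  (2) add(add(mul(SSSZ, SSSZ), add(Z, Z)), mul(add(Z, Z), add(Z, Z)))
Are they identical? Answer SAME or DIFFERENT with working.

Term A:
  start: mul(SSSZ, add(SZ, SSZ))
  step 1: add(add(SZ, SSZ), mul(SSZ, add(SZ, SSZ)))
  step 2: add(S(add(Z, SSZ)), mul(SSZ, add(SZ, SSZ)))
  step 3: S(add(add(Z, SSZ), mul(SSZ, add(SZ, SSZ))))
  step 4: S(add(SSZ, mul(SSZ, add(SZ, SSZ))))
  step 5: S(S(add(SZ, mul(SSZ, add(SZ, SSZ)))))
  step 6: S(S(S(add(Z, mul(SSZ, add(SZ, SSZ))))))
  step 7: S(S(S(mul(SSZ, add(SZ, SSZ)))))
  step 8: S(S(S(add(add(SZ, SSZ), mul(SZ, add(SZ, SSZ))))))
  step 9: S(S(S(add(S(add(Z, SSZ)), mul(SZ, add(SZ, SSZ))))))
  step 10: S(S(S(S(add(add(Z, SSZ), mul(SZ, add(SZ, SSZ)))))))
  step 11: S(S(S(S(add(SSZ, mul(SZ, add(SZ, SSZ)))))))
  step 12: S(S(S(S(S(add(SZ, mul(SZ, add(SZ, SSZ))))))))
  step 13: S(S(S(S(S(S(add(Z, mul(SZ, add(SZ, SSZ)))))))))
  step 14: S(S(S(S(S(S(mul(SZ, add(SZ, SSZ))))))))
  step 15: S(S(S(S(S(S(add(add(SZ, SSZ), mul(Z, add(SZ, SSZ)))))))))
  step 16: S(S(S(S(S(S(add(S(add(Z, SSZ)), mul(Z, add(SZ, SSZ)))))))))
  step 17: S(S(S(S(S(S(S(add(add(Z, SSZ), mul(Z, add(SZ, SSZ))))))))))
  step 18: S(S(S(S(S(S(S(add(SSZ, mul(Z, add(SZ, SSZ))))))))))
  step 19: S(S(S(S(S(S(S(S(add(SZ, mul(Z, add(SZ, SSZ)))))))))))
  step 20: S(S(S(S(S(S(S(S(S(add(Z, mul(Z, add(SZ, SSZ))))))))))))
  step 21: S(S(S(S(S(S(S(S(S(mul(Z, add(SZ, SSZ)))))))))))
  step 22: S^9(Z)

Term B:
  start: add(add(mul(SSSZ, SSSZ), add(Z, Z)), mul(add(Z, Z), add(Z, Z)))
  step 1: add(add(add(SSSZ, mul(SSZ, SSSZ)), add(Z, Z)), mul(add(Z, Z), add(Z, Z)))
  step 2: add(add(S(add(SSZ, mul(SSZ, SSSZ))), add(Z, Z)), mul(add(Z, Z), add(Z, Z)))
  step 3: add(S(add(add(SSZ, mul(SSZ, SSSZ)), add(Z, Z))), mul(add(Z, Z), add(Z, Z)))
  step 4: S(add(add(add(SSZ, mul(SSZ, SSSZ)), add(Z, Z)), mul(add(Z, Z), add(Z, Z))))
  step 5: S(add(add(S(add(SZ, mul(SSZ, SSSZ))), add(Z, Z)), mul(add(Z, Z), add(Z, Z))))
  step 6: S(add(S(add(add(SZ, mul(SSZ, SSSZ)), add(Z, Z))), mul(add(Z, Z), add(Z, Z))))
  step 7: S(S(add(add(add(SZ, mul(SSZ, SSSZ)), add(Z, Z)), mul(add(Z, Z), add(Z, Z)))))
  step 8: S(S(add(add(S(add(Z, mul(SSZ, SSSZ))), add(Z, Z)), mul(add(Z, Z), add(Z, Z)))))
  step 9: S(S(add(S(add(add(Z, mul(SSZ, SSSZ)), add(Z, Z))), mul(add(Z, Z), add(Z, Z)))))
  step 10: S(S(S(add(add(add(Z, mul(SSZ, SSSZ)), add(Z, Z)), mul(add(Z, Z), add(Z, Z))))))
  step 11: S(S(S(add(add(mul(SSZ, SSSZ), add(Z, Z)), mul(add(Z, Z), add(Z, Z))))))
  step 12: S(S(S(add(add(add(SSSZ, mul(SZ, SSSZ)), add(Z, Z)), mul(add(Z, Z), add(Z, Z))))))
  step 13: S(S(S(add(add(S(add(SSZ, mul(SZ, SSSZ))), add(Z, Z)), mul(add(Z, Z), add(Z, Z))))))
  step 14: S(S(S(add(S(add(add(SSZ, mul(SZ, SSSZ)), add(Z, Z))), mul(add(Z, Z), add(Z, Z))))))
  step 15: S(S(S(S(add(add(add(SSZ, mul(SZ, SSSZ)), add(Z, Z)), mul(add(Z, Z), add(Z, Z)))))))
  step 16: S(S(S(S(add(add(S(add(SZ, mul(SZ, SSSZ))), add(Z, Z)), mul(add(Z, Z), add(Z, Z)))))))
  step 17: S(S(S(S(add(S(add(add(SZ, mul(SZ, SSSZ)), add(Z, Z))), mul(add(Z, Z), add(Z, Z)))))))
  step 18: S(S(S(S(S(add(add(add(SZ, mul(SZ, SSSZ)), add(Z, Z)), mul(add(Z, Z), add(Z, Z))))))))
  step 19: S(S(S(S(S(add(add(S(add(Z, mul(SZ, SSSZ))), add(Z, Z)), mul(add(Z, Z), add(Z, Z))))))))
  step 20: S(S(S(S(S(add(S(add(add(Z, mul(SZ, SSSZ)), add(Z, Z))), mul(add(Z, Z), add(Z, Z))))))))
  step 21: S(S(S(S(S(S(add(add(add(Z, mul(SZ, SSSZ)), add(Z, Z)), mul(add(Z, Z), add(Z, Z)))))))))
  step 22: S(S(S(S(S(S(add(add(mul(SZ, SSSZ), add(Z, Z)), mul(add(Z, Z), add(Z, Z)))))))))
  step 23: S(S(S(S(S(S(add(add(add(SSSZ, mul(Z, SSSZ)), add(Z, Z)), mul(add(Z, Z), add(Z, Z)))))))))
  step 24: S(S(S(S(S(S(add(add(S(add(SSZ, mul(Z, SSSZ))), add(Z, Z)), mul(add(Z, Z), add(Z, Z)))))))))
  step 25: S(S(S(S(S(S(add(S(add(add(SSZ, mul(Z, SSSZ)), add(Z, Z))), mul(add(Z, Z), add(Z, Z)))))))))
  step 26: S(S(S(S(S(S(S(add(add(add(SSZ, mul(Z, SSSZ)), add(Z, Z)), mul(add(Z, Z), add(Z, Z))))))))))
  step 27: S(S(S(S(S(S(S(add(add(S(add(SZ, mul(Z, SSSZ))), add(Z, Z)), mul(add(Z, Z), add(Z, Z))))))))))
  step 28: S(S(S(S(S(S(S(add(S(add(add(SZ, mul(Z, SSSZ)), add(Z, Z))), mul(add(Z, Z), add(Z, Z))))))))))
  step 29: S(S(S(S(S(S(S(S(add(add(add(SZ, mul(Z, SSSZ)), add(Z, Z)), mul(add(Z, Z), add(Z, Z)))))))))))
  step 30: S(S(S(S(S(S(S(S(add(add(S(add(Z, mul(Z, SSSZ))), add(Z, Z)), mul(add(Z, Z), add(Z, Z)))))))))))
  step 31: S(S(S(S(S(S(S(S(add(S(add(add(Z, mul(Z, SSSZ)), add(Z, Z))), mul(add(Z, Z), add(Z, Z)))))))))))
  step 32: S(S(S(S(S(S(S(S(S(add(add(add(Z, mul(Z, SSSZ)), add(Z, Z)), mul(add(Z, Z), add(Z, Z))))))))))))
  step 33: S(S(S(S(S(S(S(S(S(add(add(mul(Z, SSSZ), add(Z, Z)), mul(add(Z, Z), add(Z, Z))))))))))))
  step 34: S(S(S(S(S(S(S(S(S(add(add(Z, add(Z, Z)), mul(add(Z, Z), add(Z, Z))))))))))))
  step 35: S(S(S(S(S(S(S(S(S(add(add(Z, Z), mul(add(Z, Z), add(Z, Z))))))))))))
  step 36: S(S(S(S(S(S(S(S(S(add(Z, mul(add(Z, Z), add(Z, Z))))))))))))
  step 37: S(S(S(S(S(S(S(S(S(mul(add(Z, Z), add(Z, Z)))))))))))
  step 38: S(S(S(S(S(S(S(S(S(mul(Z, add(Z, Z)))))))))))
  step 39: S^9(Z)

Answer: SAME — A ⇓ S^9(Z), B ⇓ S^9(Z)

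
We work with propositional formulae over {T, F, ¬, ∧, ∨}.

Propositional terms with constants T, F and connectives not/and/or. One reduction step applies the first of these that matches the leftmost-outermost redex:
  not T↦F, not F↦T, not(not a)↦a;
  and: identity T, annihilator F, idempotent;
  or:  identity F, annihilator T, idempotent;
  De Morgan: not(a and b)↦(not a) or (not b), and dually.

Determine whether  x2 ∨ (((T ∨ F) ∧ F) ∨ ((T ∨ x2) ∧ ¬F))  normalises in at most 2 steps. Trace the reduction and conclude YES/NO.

Answer: NO — after 2 steps the term is x2 ∨ ((T ∨ x2) ∧ ¬F), not yet normal

Derivation:
  start: x2 ∨ (((T ∨ F) ∧ F) ∨ ((T ∨ x2) ∧ ¬F))
  [1] x2 ∨ (F ∨ ((T ∨ x2) ∧ ¬F))
  [2] x2 ∨ ((T ∨ x2) ∧ ¬F)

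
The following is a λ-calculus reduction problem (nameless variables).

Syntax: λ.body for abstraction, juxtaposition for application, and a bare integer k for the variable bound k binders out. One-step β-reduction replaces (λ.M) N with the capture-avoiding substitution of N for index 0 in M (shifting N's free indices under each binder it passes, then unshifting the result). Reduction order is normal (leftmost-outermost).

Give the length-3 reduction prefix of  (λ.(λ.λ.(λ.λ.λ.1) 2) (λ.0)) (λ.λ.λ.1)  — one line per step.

Answer: after 3 steps: λ.λ.λ.1

Derivation:
  start: (λ.(λ.λ.(λ.λ.λ.1) 2) (λ.0)) (λ.λ.λ.1)
  [1] (λ.λ.(λ.λ.λ.1) (λ.λ.λ.1)) (λ.0)
  [2] λ.(λ.λ.λ.1) (λ.λ.λ.1)
  [3] λ.λ.λ.1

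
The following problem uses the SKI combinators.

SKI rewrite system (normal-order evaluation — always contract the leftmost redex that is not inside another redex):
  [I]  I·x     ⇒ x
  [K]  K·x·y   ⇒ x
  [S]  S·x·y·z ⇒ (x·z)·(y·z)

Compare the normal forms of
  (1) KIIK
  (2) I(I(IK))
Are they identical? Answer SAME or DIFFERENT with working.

Answer: SAME — A ⇓ K, B ⇓ K

Derivation:
Term A:
  start: KIIK
  [1] IK
  [2] K

Term B:
  start: I(I(IK))
  [1] I(IK)
  [2] IK
  [3] K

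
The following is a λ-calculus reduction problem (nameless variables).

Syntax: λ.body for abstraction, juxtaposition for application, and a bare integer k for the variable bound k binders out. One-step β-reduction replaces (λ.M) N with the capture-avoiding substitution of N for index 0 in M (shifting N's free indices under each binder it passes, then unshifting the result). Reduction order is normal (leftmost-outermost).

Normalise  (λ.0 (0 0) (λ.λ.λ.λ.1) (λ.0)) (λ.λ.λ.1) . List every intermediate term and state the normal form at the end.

Answer: normal form = λ.λ.λ.λ.1  (in 4 steps)

Reduction:
  start: (λ.0 (0 0) (λ.λ.λ.λ.1) (λ.0)) (λ.λ.λ.1)
  →1  (λ.λ.λ.1) ((λ.λ.λ.1) (λ.λ.λ.1)) (λ.λ.λ.λ.1) (λ.0)
  →2  (λ.λ.1) (λ.λ.λ.λ.1) (λ.0)
  →3  (λ.λ.λ.λ.λ.1) (λ.0)
  →4  λ.λ.λ.λ.1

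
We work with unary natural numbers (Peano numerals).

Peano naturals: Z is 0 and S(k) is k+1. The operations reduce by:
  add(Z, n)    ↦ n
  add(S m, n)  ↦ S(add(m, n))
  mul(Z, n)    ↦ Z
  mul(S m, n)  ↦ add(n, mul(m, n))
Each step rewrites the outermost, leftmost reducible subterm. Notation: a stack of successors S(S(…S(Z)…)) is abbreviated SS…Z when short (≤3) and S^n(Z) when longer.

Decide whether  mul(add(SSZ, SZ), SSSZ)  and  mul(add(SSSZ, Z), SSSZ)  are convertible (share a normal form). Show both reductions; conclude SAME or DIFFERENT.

Term A:
  start: mul(add(SSZ, SZ), SSSZ)
  →1  mul(S(add(SZ, SZ)), SSSZ)
  →2  add(SSSZ, mul(add(SZ, SZ), SSSZ))
  →3  S(add(SSZ, mul(add(SZ, SZ), SSSZ)))
  →4  S(S(add(SZ, mul(add(SZ, SZ), SSSZ))))
  →5  S(S(S(add(Z, mul(add(SZ, SZ), SSSZ)))))
  →6  S(S(S(mul(add(SZ, SZ), SSSZ))))
  →7  S(S(S(mul(S(add(Z, SZ)), SSSZ))))
  →8  S(S(S(add(SSSZ, mul(add(Z, SZ), SSSZ)))))
  →9  S(S(S(S(add(SSZ, mul(add(Z, SZ), SSSZ))))))
  →10  S(S(S(S(S(add(SZ, mul(add(Z, SZ), SSSZ)))))))
  →11  S(S(S(S(S(S(add(Z, mul(add(Z, SZ), SSSZ))))))))
  →12  S(S(S(S(S(S(mul(add(Z, SZ), SSSZ)))))))
  →13  S(S(S(S(S(S(mul(SZ, SSSZ)))))))
  →14  S(S(S(S(S(S(add(SSSZ, mul(Z, SSSZ))))))))
  →15  S(S(S(S(S(S(S(add(SSZ, mul(Z, SSSZ)))))))))
  →16  S(S(S(S(S(S(S(S(add(SZ, mul(Z, SSSZ))))))))))
  →17  S(S(S(S(S(S(S(S(S(add(Z, mul(Z, SSSZ)))))))))))
  →18  S(S(S(S(S(S(S(S(S(mul(Z, SSSZ))))))))))
  →19  S^9(Z)

Term B:
  start: mul(add(SSSZ, Z), SSSZ)
  →1  mul(S(add(SSZ, Z)), SSSZ)
  →2  add(SSSZ, mul(add(SSZ, Z), SSSZ))
  →3  S(add(SSZ, mul(add(SSZ, Z), SSSZ)))
  →4  S(S(add(SZ, mul(add(SSZ, Z), SSSZ))))
  →5  S(S(S(add(Z, mul(add(SSZ, Z), SSSZ)))))
  →6  S(S(S(mul(add(SSZ, Z), SSSZ))))
  →7  S(S(S(mul(S(add(SZ, Z)), SSSZ))))
  →8  S(S(S(add(SSSZ, mul(add(SZ, Z), SSSZ)))))
  →9  S(S(S(S(add(SSZ, mul(add(SZ, Z), SSSZ))))))
  →10  S(S(S(S(S(add(SZ, mul(add(SZ, Z), SSSZ)))))))
  →11  S(S(S(S(S(S(add(Z, mul(add(SZ, Z), SSSZ))))))))
  →12  S(S(S(S(S(S(mul(add(SZ, Z), SSSZ)))))))
  →13  S(S(S(S(S(S(mul(S(add(Z, Z)), SSSZ)))))))
  →14  S(S(S(S(S(S(add(SSSZ, mul(add(Z, Z), SSSZ))))))))
  →15  S(S(S(S(S(S(S(add(SSZ, mul(add(Z, Z), SSSZ)))))))))
  →16  S(S(S(S(S(S(S(S(add(SZ, mul(add(Z, Z), SSSZ))))))))))
  →17  S(S(S(S(S(S(S(S(S(add(Z, mul(add(Z, Z), SSSZ)))))))))))
  →18  S(S(S(S(S(S(S(S(S(mul(add(Z, Z), SSSZ))))))))))
  →19  S(S(S(S(S(S(S(S(S(mul(Z, SSSZ))))))))))
  →20  S^9(Z)

Answer: SAME — A ⇓ S^9(Z), B ⇓ S^9(Z)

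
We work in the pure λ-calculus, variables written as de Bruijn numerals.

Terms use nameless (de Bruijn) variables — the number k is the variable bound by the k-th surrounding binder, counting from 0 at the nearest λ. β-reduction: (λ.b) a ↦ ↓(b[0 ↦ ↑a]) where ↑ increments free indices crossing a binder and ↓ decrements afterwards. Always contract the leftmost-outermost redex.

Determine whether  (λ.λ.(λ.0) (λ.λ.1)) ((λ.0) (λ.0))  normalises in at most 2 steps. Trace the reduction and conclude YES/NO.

  start: (λ.λ.(λ.0) (λ.λ.1)) ((λ.0) (λ.0))
  [1] λ.(λ.0) (λ.λ.1)
  [2] λ.λ.λ.1

Answer: YES — reaches normal form λ.λ.λ.1 in 2 ≤ 2 steps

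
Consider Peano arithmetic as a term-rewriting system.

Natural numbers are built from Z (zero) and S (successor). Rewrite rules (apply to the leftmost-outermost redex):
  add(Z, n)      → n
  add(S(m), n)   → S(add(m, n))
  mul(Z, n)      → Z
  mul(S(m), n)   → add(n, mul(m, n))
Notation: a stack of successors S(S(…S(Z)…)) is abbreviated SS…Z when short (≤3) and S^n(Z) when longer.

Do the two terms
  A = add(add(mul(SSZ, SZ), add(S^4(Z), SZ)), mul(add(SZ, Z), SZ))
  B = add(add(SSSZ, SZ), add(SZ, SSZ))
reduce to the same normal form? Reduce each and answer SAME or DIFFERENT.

Term A:
  start: add(add(mul(SSZ, SZ), add(S^4(Z), SZ)), mul(add(SZ, Z), SZ))
  [1] add(add(add(SZ, mul(SZ, SZ)), add(S^4(Z), SZ)), mul(add(SZ, Z), SZ))
  [2] add(add(S(add(Z, mul(SZ, SZ))), add(S^4(Z), SZ)), mul(add(SZ, Z), SZ))
  [3] add(S(add(add(Z, mul(SZ, SZ)), add(S^4(Z), SZ))), mul(add(SZ, Z), SZ))
  [4] S(add(add(add(Z, mul(SZ, SZ)), add(S^4(Z), SZ)), mul(add(SZ, Z), SZ)))
  [5] S(add(add(mul(SZ, SZ), add(S^4(Z), SZ)), mul(add(SZ, Z), SZ)))
  [6] S(add(add(add(SZ, mul(Z, SZ)), add(S^4(Z), SZ)), mul(add(SZ, Z), SZ)))
  [7] S(add(add(S(add(Z, mul(Z, SZ))), add(S^4(Z), SZ)), mul(add(SZ, Z), SZ)))
  [8] S(add(S(add(add(Z, mul(Z, SZ)), add(S^4(Z), SZ))), mul(add(SZ, Z), SZ)))
  [9] S(S(add(add(add(Z, mul(Z, SZ)), add(S^4(Z), SZ)), mul(add(SZ, Z), SZ))))
  [10] S(S(add(add(mul(Z, SZ), add(S^4(Z), SZ)), mul(add(SZ, Z), SZ))))
  [11] S(S(add(add(Z, add(S^4(Z), SZ)), mul(add(SZ, Z), SZ))))
  [12] S(S(add(add(S^4(Z), SZ), mul(add(SZ, Z), SZ))))
  [13] S(S(add(S(add(SSSZ, SZ)), mul(add(SZ, Z), SZ))))
  [14] S(S(S(add(add(SSSZ, SZ), mul(add(SZ, Z), SZ)))))
  [15] S(S(S(add(S(add(SSZ, SZ)), mul(add(SZ, Z), SZ)))))
  [16] S(S(S(S(add(add(SSZ, SZ), mul(add(SZ, Z), SZ))))))
  [17] S(S(S(S(add(S(add(SZ, SZ)), mul(add(SZ, Z), SZ))))))
  [18] S(S(S(S(S(add(add(SZ, SZ), mul(add(SZ, Z), SZ)))))))
  [19] S(S(S(S(S(add(S(add(Z, SZ)), mul(add(SZ, Z), SZ)))))))
  [20] S(S(S(S(S(S(add(add(Z, SZ), mul(add(SZ, Z), SZ))))))))
  [21] S(S(S(S(S(S(add(SZ, mul(add(SZ, Z), SZ))))))))
  [22] S(S(S(S(S(S(S(add(Z, mul(add(SZ, Z), SZ)))))))))
  [23] S(S(S(S(S(S(S(mul(add(SZ, Z), SZ))))))))
  [24] S(S(S(S(S(S(S(mul(S(add(Z, Z)), SZ))))))))
  [25] S(S(S(S(S(S(S(add(SZ, mul(add(Z, Z), SZ)))))))))
  [26] S(S(S(S(S(S(S(S(add(Z, mul(add(Z, Z), SZ))))))))))
  [27] S(S(S(S(S(S(S(S(mul(add(Z, Z), SZ)))))))))
  [28] S(S(S(S(S(S(S(S(mul(Z, SZ)))))))))
  [29] S^8(Z)

Term B:
  start: add(add(SSSZ, SZ), add(SZ, SSZ))
  [1] add(S(add(SSZ, SZ)), add(SZ, SSZ))
  [2] S(add(add(SSZ, SZ), add(SZ, SSZ)))
  [3] S(add(S(add(SZ, SZ)), add(SZ, SSZ)))
  [4] S(S(add(add(SZ, SZ), add(SZ, SSZ))))
  [5] S(S(add(S(add(Z, SZ)), add(SZ, SSZ))))
  [6] S(S(S(add(add(Z, SZ), add(SZ, SSZ)))))
  [7] S(S(S(add(SZ, add(SZ, SSZ)))))
  [8] S(S(S(S(add(Z, add(SZ, SSZ))))))
  [9] S(S(S(S(add(SZ, SSZ)))))
  [10] S(S(S(S(S(add(Z, SSZ))))))
  [11] S^7(Z)

Answer: DIFFERENT — A ⇓ S^8(Z), B ⇓ S^7(Z)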